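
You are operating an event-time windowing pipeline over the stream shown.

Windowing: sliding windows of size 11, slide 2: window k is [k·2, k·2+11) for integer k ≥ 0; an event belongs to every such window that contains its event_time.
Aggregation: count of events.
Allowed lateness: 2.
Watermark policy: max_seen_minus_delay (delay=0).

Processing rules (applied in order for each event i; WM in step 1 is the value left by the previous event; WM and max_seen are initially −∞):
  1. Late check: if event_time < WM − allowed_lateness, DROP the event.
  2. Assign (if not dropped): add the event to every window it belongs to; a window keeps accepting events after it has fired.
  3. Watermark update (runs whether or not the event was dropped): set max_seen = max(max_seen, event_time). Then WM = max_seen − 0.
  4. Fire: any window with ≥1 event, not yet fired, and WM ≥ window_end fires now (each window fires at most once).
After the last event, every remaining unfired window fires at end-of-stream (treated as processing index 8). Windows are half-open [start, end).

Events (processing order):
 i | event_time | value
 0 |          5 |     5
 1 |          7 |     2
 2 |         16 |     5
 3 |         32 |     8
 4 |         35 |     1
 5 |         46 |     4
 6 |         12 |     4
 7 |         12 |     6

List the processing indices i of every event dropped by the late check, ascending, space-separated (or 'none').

6 7

i=0 t=5 v=5: → [4,15),[2,13),[0,11); WM=5
i=1 t=7 v=2: → [6,17),[4,15),[2,13),[0,11); WM=7
i=2 t=16 v=5: → [16,27),[14,25),[12,23),[10,21),[8,19),[6,17); WM=16; [0,11) fires=2 [2,13) fires=2 [4,15) fires=2
i=3 t=32 v=8: → [32,43),[30,41),[28,39),[26,37),[24,35),[22,33); WM=32; [6,17) fires=2 [8,19) fires=1 [10,21) fires=1 [12,23) fires=1 [14,25) fires=1 [16,27) fires=1
i=4 t=35 v=1: → [34,45),[32,43),[30,41),[28,39),[26,37); WM=35; [22,33) fires=1 [24,35) fires=1
i=5 t=46 v=4: → [46,57),[44,55),[42,53),[40,51),[38,49),[36,47); WM=46; [26,37) fires=2 [28,39) fires=2 [30,41) fires=2 [32,43) fires=2 [34,45) fires=1
i=6 t=12 v=4: DROP (t<46-2); WM=46
i=7 t=12 v=6: DROP (t<46-2); WM=46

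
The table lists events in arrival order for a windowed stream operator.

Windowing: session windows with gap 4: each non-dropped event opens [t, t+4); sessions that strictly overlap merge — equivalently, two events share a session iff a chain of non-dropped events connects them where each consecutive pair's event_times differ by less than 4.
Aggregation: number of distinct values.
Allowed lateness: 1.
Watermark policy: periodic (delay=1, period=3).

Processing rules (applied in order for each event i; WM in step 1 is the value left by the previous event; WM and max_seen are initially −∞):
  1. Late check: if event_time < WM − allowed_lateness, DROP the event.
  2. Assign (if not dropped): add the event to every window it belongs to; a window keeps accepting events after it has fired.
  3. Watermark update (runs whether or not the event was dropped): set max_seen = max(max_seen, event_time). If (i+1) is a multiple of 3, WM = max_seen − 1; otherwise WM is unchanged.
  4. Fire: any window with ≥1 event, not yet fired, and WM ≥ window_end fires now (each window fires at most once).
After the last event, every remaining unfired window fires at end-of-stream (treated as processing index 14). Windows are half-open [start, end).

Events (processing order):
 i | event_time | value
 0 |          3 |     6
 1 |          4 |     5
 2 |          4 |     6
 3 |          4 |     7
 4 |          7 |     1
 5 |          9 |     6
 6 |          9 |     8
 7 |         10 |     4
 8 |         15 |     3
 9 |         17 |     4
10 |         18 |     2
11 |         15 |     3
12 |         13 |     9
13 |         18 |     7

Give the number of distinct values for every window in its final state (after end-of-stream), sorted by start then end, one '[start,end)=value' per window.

[3,14)=6 [15,22)=4

i=0 t=3 v=6: → [3,7); WM=−∞
i=1 t=4 v=5: → [3,8); WM=−∞
i=2 t=4 v=6: → [3,8); WM=3
i=3 t=4 v=7: → [3,8); WM=3
i=4 t=7 v=1: → [3,11); WM=3
i=5 t=9 v=6: → [3,13); WM=8
i=6 t=9 v=8: → [3,13); WM=8
i=7 t=10 v=4: → [3,14); WM=8
i=8 t=15 v=3: → [15,19); WM=14
i=9 t=17 v=4: → [15,21); WM=14
i=10 t=18 v=2: → [15,22); WM=14
i=11 t=15 v=3: → [15,22); WM=17
i=12 t=13 v=9: DROP (t<17-1); WM=17
i=13 t=18 v=7: → [15,22); WM=17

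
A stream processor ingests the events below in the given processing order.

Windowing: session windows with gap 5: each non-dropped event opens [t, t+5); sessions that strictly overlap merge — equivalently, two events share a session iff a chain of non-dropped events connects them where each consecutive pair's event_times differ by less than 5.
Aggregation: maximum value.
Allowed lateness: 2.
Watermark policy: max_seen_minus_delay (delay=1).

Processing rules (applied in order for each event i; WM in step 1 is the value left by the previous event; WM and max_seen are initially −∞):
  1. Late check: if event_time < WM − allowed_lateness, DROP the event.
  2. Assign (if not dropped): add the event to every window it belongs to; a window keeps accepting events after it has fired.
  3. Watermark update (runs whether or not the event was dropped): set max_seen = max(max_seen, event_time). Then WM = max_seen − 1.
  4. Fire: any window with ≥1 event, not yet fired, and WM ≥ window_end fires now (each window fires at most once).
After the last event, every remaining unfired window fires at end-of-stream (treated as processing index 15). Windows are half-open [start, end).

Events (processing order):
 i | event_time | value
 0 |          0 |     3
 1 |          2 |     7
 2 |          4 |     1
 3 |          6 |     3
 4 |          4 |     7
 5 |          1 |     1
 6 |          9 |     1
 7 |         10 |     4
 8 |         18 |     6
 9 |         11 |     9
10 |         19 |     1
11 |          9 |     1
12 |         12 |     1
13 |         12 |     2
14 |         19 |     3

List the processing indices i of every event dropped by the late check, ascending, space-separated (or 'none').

i=0 t=0 v=3: → [0,5); WM=-1
i=1 t=2 v=7: → [0,7); WM=1
i=2 t=4 v=1: → [0,9); WM=3
i=3 t=6 v=3: → [0,11); WM=5
i=4 t=4 v=7: → [0,11); WM=5
i=5 t=1 v=1: DROP (t<5-2); WM=5
i=6 t=9 v=1: → [0,14); WM=8
i=7 t=10 v=4: → [0,15); WM=9
i=8 t=18 v=6: → [18,23); WM=17
i=9 t=11 v=9: DROP (t<17-2); WM=17
i=10 t=19 v=1: → [18,24); WM=18
i=11 t=9 v=1: DROP (t<18-2); WM=18
i=12 t=12 v=1: DROP (t<18-2); WM=18
i=13 t=12 v=2: DROP (t<18-2); WM=18
i=14 t=19 v=3: → [18,24); WM=18

5 9 11 12 13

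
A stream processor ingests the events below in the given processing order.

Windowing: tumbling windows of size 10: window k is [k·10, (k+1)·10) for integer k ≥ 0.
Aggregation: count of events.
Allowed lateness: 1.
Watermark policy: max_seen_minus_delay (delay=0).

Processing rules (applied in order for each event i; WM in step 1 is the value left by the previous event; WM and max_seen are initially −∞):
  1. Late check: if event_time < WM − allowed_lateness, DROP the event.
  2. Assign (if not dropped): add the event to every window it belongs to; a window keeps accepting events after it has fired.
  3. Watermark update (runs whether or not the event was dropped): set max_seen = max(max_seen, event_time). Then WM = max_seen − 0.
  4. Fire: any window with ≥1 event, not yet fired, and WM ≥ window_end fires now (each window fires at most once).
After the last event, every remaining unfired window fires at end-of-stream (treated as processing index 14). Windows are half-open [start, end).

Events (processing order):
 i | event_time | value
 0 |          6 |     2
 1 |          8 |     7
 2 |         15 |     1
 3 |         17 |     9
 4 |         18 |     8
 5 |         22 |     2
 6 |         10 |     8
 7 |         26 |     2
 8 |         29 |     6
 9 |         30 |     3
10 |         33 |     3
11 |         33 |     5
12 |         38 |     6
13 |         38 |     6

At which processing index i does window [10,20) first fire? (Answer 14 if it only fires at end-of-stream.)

i=0 t=6 v=2: → [0,10); WM=6
i=1 t=8 v=7: → [0,10); WM=8
i=2 t=15 v=1: → [10,20); WM=15; [0,10) fires=2
i=3 t=17 v=9: → [10,20); WM=17
i=4 t=18 v=8: → [10,20); WM=18
i=5 t=22 v=2: → [20,30); WM=22; [10,20) fires=3
i=6 t=10 v=8: DROP (t<22-1); WM=22
i=7 t=26 v=2: → [20,30); WM=26
i=8 t=29 v=6: → [20,30); WM=29
i=9 t=30 v=3: → [30,40); WM=30; [20,30) fires=3
i=10 t=33 v=3: → [30,40); WM=33
i=11 t=33 v=5: → [30,40); WM=33
i=12 t=38 v=6: → [30,40); WM=38
i=13 t=38 v=6: → [30,40); WM=38

5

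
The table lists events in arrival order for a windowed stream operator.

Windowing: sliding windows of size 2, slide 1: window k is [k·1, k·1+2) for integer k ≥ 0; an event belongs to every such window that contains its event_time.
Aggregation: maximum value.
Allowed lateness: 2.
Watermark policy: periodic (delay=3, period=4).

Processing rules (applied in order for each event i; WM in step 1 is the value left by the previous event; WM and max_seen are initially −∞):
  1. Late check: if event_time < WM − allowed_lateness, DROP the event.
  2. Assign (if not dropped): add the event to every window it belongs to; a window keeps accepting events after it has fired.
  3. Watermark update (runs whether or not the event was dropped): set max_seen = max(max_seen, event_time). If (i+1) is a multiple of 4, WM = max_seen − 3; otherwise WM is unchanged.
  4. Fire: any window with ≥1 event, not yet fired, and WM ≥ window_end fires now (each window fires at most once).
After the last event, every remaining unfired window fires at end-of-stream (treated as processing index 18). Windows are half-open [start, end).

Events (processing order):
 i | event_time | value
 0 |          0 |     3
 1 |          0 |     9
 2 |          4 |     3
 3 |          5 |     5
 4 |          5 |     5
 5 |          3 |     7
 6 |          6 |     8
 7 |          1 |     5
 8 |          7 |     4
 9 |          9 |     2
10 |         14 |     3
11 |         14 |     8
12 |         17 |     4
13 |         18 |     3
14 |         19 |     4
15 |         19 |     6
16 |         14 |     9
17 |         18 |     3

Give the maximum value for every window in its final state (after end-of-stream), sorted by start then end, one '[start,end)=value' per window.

i=0 t=0 v=3: → [0,2); WM=−∞
i=1 t=0 v=9: → [0,2); WM=−∞
i=2 t=4 v=3: → [4,6),[3,5); WM=−∞
i=3 t=5 v=5: → [5,7),[4,6); WM=2; [0,2) fires=9
i=4 t=5 v=5: → [5,7),[4,6); WM=2
i=5 t=3 v=7: → [3,5),[2,4); WM=2
i=6 t=6 v=8: → [6,8),[5,7); WM=2
i=7 t=1 v=5: → [1,3),[0,2); WM=3; [1,3) fires=5
i=8 t=7 v=4: → [7,9),[6,8); WM=3
i=9 t=9 v=2: → [9,11),[8,10); WM=3
i=10 t=14 v=3: → [14,16),[13,15); WM=3
i=11 t=14 v=8: → [14,16),[13,15); WM=11; [2,4) fires=7 [3,5) fires=7 [4,6) fires=5 [5,7) fires=8 [6,8) fires=8 [7,9) fires=4 [8,10) fires=2 [9,11) fires=2
i=12 t=17 v=4: → [17,19),[16,18); WM=11
i=13 t=18 v=3: → [18,20),[17,19); WM=11
i=14 t=19 v=4: → [19,21),[18,20); WM=11
i=15 t=19 v=6: → [19,21),[18,20); WM=16; [13,15) fires=8 [14,16) fires=8
i=16 t=14 v=9: → [14,16),[13,15); WM=16
i=17 t=18 v=3: → [18,20),[17,19); WM=16

[0,2)=9 [1,3)=5 [2,4)=7 [3,5)=7 [4,6)=5 [5,7)=8 [6,8)=8 [7,9)=4 [8,10)=2 [9,11)=2 [13,15)=9 [14,16)=9 [16,18)=4 [17,19)=4 [18,20)=6 [19,21)=6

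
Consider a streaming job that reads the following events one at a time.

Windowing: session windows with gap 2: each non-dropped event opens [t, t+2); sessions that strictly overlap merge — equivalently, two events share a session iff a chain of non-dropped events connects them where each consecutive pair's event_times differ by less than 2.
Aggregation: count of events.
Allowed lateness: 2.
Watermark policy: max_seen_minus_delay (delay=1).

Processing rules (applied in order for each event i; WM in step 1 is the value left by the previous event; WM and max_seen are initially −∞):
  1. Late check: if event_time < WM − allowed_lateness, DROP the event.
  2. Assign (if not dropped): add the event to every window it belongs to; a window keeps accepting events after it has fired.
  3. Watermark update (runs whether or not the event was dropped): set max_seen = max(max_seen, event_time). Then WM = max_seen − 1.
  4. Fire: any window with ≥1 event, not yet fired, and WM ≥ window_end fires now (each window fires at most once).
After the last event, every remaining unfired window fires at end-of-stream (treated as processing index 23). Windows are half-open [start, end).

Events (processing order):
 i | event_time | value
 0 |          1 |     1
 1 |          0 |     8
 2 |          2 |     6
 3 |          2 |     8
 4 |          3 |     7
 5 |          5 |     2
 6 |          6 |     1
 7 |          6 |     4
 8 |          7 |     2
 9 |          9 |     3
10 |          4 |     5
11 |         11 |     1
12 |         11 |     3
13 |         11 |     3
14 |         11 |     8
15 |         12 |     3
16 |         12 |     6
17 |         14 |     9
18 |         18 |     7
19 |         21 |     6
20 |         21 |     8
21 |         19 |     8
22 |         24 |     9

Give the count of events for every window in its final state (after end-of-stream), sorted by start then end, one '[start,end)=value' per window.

[0,5)=5 [5,9)=4 [9,11)=1 [11,14)=6 [14,16)=1 [18,21)=2 [21,23)=2 [24,26)=1

i=0 t=1 v=1: → [1,3); WM=0
i=1 t=0 v=8: → [0,3); WM=0
i=2 t=2 v=6: → [0,4); WM=1
i=3 t=2 v=8: → [0,4); WM=1
i=4 t=3 v=7: → [0,5); WM=2
i=5 t=5 v=2: → [5,7); WM=4
i=6 t=6 v=1: → [5,8); WM=5
i=7 t=6 v=4: → [5,8); WM=5
i=8 t=7 v=2: → [5,9); WM=6
i=9 t=9 v=3: → [9,11); WM=8
i=10 t=4 v=5: DROP (t<8-2); WM=8
i=11 t=11 v=1: → [11,13); WM=10
i=12 t=11 v=3: → [11,13); WM=10
i=13 t=11 v=3: → [11,13); WM=10
i=14 t=11 v=8: → [11,13); WM=10
i=15 t=12 v=3: → [11,14); WM=11
i=16 t=12 v=6: → [11,14); WM=11
i=17 t=14 v=9: → [14,16); WM=13
i=18 t=18 v=7: → [18,20); WM=17
i=19 t=21 v=6: → [21,23); WM=20
i=20 t=21 v=8: → [21,23); WM=20
i=21 t=19 v=8: → [18,21); WM=20
i=22 t=24 v=9: → [24,26); WM=23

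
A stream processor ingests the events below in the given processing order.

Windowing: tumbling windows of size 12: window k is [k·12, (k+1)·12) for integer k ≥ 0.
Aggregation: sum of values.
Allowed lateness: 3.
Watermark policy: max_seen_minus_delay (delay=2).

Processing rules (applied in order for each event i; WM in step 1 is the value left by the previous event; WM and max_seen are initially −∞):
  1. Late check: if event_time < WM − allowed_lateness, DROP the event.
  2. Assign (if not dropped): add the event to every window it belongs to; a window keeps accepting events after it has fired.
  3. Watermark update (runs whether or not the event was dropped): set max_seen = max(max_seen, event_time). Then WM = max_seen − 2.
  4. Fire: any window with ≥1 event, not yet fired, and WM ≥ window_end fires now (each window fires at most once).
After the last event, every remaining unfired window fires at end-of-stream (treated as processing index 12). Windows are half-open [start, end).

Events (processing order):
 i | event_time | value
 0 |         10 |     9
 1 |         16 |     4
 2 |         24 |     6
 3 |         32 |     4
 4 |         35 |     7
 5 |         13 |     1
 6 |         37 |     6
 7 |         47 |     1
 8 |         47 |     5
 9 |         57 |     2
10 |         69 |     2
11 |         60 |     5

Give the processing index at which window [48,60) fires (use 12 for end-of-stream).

10

i=0 t=10 v=9: → [0,12); WM=8
i=1 t=16 v=4: → [12,24); WM=14; [0,12) fires=9
i=2 t=24 v=6: → [24,36); WM=22
i=3 t=32 v=4: → [24,36); WM=30; [12,24) fires=4
i=4 t=35 v=7: → [24,36); WM=33
i=5 t=13 v=1: DROP (t<33-3); WM=33
i=6 t=37 v=6: → [36,48); WM=35
i=7 t=47 v=1: → [36,48); WM=45; [24,36) fires=17
i=8 t=47 v=5: → [36,48); WM=45
i=9 t=57 v=2: → [48,60); WM=55; [36,48) fires=12
i=10 t=69 v=2: → [60,72); WM=67; [48,60) fires=2
i=11 t=60 v=5: DROP (t<67-3); WM=67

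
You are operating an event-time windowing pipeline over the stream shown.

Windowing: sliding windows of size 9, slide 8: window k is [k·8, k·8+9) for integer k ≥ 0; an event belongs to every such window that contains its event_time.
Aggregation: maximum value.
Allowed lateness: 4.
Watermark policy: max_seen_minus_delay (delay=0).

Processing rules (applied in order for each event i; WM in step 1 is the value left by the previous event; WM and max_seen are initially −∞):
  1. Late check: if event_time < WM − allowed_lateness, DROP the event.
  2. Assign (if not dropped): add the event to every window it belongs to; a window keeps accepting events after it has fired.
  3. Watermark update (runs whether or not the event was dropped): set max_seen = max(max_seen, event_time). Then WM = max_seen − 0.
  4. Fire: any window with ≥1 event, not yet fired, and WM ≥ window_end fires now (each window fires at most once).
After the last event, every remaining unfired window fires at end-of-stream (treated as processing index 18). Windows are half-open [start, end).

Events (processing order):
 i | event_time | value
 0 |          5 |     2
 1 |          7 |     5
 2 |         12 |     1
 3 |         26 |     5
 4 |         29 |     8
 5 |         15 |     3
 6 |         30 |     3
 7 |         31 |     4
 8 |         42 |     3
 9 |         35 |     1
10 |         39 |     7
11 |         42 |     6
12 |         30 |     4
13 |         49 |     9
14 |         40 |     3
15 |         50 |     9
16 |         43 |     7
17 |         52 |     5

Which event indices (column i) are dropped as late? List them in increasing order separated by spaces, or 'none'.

5 9 12 14 16

i=0 t=5 v=2: → [0,9); WM=5
i=1 t=7 v=5: → [0,9); WM=7
i=2 t=12 v=1: → [8,17); WM=12; [0,9) fires=5
i=3 t=26 v=5: → [24,33); WM=26; [8,17) fires=1
i=4 t=29 v=8: → [24,33); WM=29
i=5 t=15 v=3: DROP (t<29-4); WM=29
i=6 t=30 v=3: → [24,33); WM=30
i=7 t=31 v=4: → [24,33); WM=31
i=8 t=42 v=3: → [40,49); WM=42; [24,33) fires=8
i=9 t=35 v=1: DROP (t<42-4); WM=42
i=10 t=39 v=7: → [32,41); WM=42; [32,41) fires=7
i=11 t=42 v=6: → [40,49); WM=42
i=12 t=30 v=4: DROP (t<42-4); WM=42
i=13 t=49 v=9: → [48,57); WM=49; [40,49) fires=6
i=14 t=40 v=3: DROP (t<49-4); WM=49
i=15 t=50 v=9: → [48,57); WM=50
i=16 t=43 v=7: DROP (t<50-4); WM=50
i=17 t=52 v=5: → [48,57); WM=52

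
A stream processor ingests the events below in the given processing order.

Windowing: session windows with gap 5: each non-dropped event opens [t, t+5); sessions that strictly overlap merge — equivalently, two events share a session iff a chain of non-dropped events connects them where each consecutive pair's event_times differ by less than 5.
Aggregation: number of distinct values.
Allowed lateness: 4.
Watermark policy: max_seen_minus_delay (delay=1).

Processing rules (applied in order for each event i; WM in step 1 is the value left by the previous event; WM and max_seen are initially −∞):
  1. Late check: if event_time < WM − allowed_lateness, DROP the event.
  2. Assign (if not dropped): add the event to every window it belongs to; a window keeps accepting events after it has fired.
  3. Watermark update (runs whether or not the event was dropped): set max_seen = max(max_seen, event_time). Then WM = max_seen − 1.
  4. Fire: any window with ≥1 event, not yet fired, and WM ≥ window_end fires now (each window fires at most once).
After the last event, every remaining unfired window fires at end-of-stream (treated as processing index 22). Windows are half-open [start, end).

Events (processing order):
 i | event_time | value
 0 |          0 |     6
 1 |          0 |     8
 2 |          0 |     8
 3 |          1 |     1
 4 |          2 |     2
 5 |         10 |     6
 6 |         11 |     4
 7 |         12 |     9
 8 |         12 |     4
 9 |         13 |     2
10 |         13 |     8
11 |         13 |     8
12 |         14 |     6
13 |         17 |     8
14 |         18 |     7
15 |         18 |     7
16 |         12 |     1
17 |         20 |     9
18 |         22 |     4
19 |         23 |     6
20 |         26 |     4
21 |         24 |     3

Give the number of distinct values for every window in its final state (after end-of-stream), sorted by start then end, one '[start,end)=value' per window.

[0,7)=4 [10,31)=7

i=0 t=0 v=6: → [0,5); WM=-1
i=1 t=0 v=8: → [0,5); WM=-1
i=2 t=0 v=8: → [0,5); WM=-1
i=3 t=1 v=1: → [0,6); WM=0
i=4 t=2 v=2: → [0,7); WM=1
i=5 t=10 v=6: → [10,15); WM=9
i=6 t=11 v=4: → [10,16); WM=10
i=7 t=12 v=9: → [10,17); WM=11
i=8 t=12 v=4: → [10,17); WM=11
i=9 t=13 v=2: → [10,18); WM=12
i=10 t=13 v=8: → [10,18); WM=12
i=11 t=13 v=8: → [10,18); WM=12
i=12 t=14 v=6: → [10,19); WM=13
i=13 t=17 v=8: → [10,22); WM=16
i=14 t=18 v=7: → [10,23); WM=17
i=15 t=18 v=7: → [10,23); WM=17
i=16 t=12 v=1: DROP (t<17-4); WM=17
i=17 t=20 v=9: → [10,25); WM=19
i=18 t=22 v=4: → [10,27); WM=21
i=19 t=23 v=6: → [10,28); WM=22
i=20 t=26 v=4: → [10,31); WM=25
i=21 t=24 v=3: → [10,31); WM=25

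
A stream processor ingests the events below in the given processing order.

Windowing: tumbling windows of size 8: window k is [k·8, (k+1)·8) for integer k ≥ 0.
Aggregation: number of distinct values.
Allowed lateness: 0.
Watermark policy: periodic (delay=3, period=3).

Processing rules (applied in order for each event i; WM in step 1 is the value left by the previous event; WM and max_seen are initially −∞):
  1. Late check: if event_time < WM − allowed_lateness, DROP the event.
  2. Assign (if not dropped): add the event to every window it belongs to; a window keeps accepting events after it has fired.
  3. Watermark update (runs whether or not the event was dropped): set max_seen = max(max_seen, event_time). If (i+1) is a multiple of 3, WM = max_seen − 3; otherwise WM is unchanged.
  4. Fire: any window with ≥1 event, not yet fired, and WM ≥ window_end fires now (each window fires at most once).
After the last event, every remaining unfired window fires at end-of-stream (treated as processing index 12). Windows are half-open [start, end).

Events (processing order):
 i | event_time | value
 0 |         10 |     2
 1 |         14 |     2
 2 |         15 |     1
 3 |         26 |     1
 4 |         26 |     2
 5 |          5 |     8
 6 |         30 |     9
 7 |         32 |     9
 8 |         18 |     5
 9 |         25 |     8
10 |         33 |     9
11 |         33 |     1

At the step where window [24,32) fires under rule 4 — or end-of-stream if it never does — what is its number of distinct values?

3

i=0 t=10 v=2: → [8,16); WM=−∞
i=1 t=14 v=2: → [8,16); WM=−∞
i=2 t=15 v=1: → [8,16); WM=12
i=3 t=26 v=1: → [24,32); WM=12
i=4 t=26 v=2: → [24,32); WM=12
i=5 t=5 v=8: DROP (t<12-0); WM=23; [8,16) fires=2
i=6 t=30 v=9: → [24,32); WM=23
i=7 t=32 v=9: → [32,40); WM=23
i=8 t=18 v=5: DROP (t<23-0); WM=29
i=9 t=25 v=8: DROP (t<29-0); WM=29
i=10 t=33 v=9: → [32,40); WM=29
i=11 t=33 v=1: → [32,40); WM=30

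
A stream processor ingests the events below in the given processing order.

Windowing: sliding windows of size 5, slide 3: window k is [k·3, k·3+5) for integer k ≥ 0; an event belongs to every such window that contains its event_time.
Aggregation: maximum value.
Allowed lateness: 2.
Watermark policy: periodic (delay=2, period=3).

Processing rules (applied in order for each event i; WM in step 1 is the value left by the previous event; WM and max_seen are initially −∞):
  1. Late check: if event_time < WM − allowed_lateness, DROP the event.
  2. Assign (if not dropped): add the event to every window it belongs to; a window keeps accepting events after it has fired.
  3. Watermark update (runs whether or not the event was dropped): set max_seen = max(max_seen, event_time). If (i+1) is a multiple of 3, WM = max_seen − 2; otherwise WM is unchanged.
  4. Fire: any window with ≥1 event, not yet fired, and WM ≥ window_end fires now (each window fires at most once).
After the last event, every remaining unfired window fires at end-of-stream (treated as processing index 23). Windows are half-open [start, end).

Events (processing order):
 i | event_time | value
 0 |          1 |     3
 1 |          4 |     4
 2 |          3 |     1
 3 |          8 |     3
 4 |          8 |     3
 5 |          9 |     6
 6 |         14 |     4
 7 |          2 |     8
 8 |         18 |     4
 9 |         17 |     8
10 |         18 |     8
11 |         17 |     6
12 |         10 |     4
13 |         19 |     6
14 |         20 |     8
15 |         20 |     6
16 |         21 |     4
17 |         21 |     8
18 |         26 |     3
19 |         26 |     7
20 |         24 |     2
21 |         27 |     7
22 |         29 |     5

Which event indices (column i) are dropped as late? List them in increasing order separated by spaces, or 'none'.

7 12

i=0 t=1 v=3: → [0,5); WM=−∞
i=1 t=4 v=4: → [3,8),[0,5); WM=−∞
i=2 t=3 v=1: → [3,8),[0,5); WM=2
i=3 t=8 v=3: → [6,11); WM=2
i=4 t=8 v=3: → [6,11); WM=2
i=5 t=9 v=6: → [9,14),[6,11); WM=7; [0,5) fires=4
i=6 t=14 v=4: → [12,17); WM=7
i=7 t=2 v=8: DROP (t<7-2); WM=7
i=8 t=18 v=4: → [18,23),[15,20); WM=16; [3,8) fires=4 [6,11) fires=6 [9,14) fires=6
i=9 t=17 v=8: → [15,20); WM=16
i=10 t=18 v=8: → [18,23),[15,20); WM=16
i=11 t=17 v=6: → [15,20); WM=16
i=12 t=10 v=4: DROP (t<16-2); WM=16
i=13 t=19 v=6: → [18,23),[15,20); WM=16
i=14 t=20 v=8: → [18,23); WM=18; [12,17) fires=4
i=15 t=20 v=6: → [18,23); WM=18
i=16 t=21 v=4: → [21,26),[18,23); WM=18
i=17 t=21 v=8: → [21,26),[18,23); WM=19
i=18 t=26 v=3: → [24,29); WM=19
i=19 t=26 v=7: → [24,29); WM=19
i=20 t=24 v=2: → [24,29),[21,26); WM=24; [15,20) fires=8 [18,23) fires=8
i=21 t=27 v=7: → [27,32),[24,29); WM=24
i=22 t=29 v=5: → [27,32); WM=24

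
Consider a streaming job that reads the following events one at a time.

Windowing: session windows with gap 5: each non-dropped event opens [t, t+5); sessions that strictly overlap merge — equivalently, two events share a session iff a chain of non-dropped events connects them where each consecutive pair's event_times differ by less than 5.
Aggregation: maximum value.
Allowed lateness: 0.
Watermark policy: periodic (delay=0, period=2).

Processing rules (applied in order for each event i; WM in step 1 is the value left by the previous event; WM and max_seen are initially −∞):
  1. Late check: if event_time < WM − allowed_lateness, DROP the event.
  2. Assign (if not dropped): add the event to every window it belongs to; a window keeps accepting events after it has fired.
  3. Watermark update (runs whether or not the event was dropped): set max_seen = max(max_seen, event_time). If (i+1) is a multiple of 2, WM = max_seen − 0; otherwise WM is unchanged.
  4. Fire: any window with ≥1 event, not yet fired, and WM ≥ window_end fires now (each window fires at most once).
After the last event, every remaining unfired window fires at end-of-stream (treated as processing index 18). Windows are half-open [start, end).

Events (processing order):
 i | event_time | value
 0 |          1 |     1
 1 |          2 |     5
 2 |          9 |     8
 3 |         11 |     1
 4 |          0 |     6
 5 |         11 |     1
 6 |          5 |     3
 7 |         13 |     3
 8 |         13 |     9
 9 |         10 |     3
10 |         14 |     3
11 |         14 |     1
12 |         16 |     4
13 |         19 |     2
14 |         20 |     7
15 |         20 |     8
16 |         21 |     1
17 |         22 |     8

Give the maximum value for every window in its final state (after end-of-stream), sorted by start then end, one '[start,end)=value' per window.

[1,7)=5 [9,27)=9

i=0 t=1 v=1: → [1,6); WM=−∞
i=1 t=2 v=5: → [1,7); WM=2
i=2 t=9 v=8: → [9,14); WM=2
i=3 t=11 v=1: → [9,16); WM=11
i=4 t=0 v=6: DROP (t<11-0); WM=11
i=5 t=11 v=1: → [9,16); WM=11
i=6 t=5 v=3: DROP (t<11-0); WM=11
i=7 t=13 v=3: → [9,18); WM=13
i=8 t=13 v=9: → [9,18); WM=13
i=9 t=10 v=3: DROP (t<13-0); WM=13
i=10 t=14 v=3: → [9,19); WM=13
i=11 t=14 v=1: → [9,19); WM=14
i=12 t=16 v=4: → [9,21); WM=14
i=13 t=19 v=2: → [9,24); WM=19
i=14 t=20 v=7: → [9,25); WM=19
i=15 t=20 v=8: → [9,25); WM=20
i=16 t=21 v=1: → [9,26); WM=20
i=17 t=22 v=8: → [9,27); WM=22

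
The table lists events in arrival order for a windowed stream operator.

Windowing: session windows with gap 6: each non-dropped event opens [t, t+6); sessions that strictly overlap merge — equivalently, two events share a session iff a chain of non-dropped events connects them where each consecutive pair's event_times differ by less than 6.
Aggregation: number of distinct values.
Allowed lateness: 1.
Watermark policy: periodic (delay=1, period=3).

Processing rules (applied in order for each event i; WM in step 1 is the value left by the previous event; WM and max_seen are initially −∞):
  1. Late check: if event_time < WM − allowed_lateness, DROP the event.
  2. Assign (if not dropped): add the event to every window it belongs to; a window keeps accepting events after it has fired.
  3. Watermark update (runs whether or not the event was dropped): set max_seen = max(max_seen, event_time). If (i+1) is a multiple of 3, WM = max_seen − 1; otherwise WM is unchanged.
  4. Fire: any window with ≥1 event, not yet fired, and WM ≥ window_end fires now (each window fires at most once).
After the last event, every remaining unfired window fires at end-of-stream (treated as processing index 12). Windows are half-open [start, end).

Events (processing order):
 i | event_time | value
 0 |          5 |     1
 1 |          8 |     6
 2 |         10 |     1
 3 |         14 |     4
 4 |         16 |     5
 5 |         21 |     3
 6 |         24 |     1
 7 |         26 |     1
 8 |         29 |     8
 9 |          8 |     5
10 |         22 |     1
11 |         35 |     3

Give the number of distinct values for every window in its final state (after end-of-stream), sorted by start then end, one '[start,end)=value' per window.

i=0 t=5 v=1: → [5,11); WM=−∞
i=1 t=8 v=6: → [5,14); WM=−∞
i=2 t=10 v=1: → [5,16); WM=9
i=3 t=14 v=4: → [5,20); WM=9
i=4 t=16 v=5: → [5,22); WM=9
i=5 t=21 v=3: → [5,27); WM=20
i=6 t=24 v=1: → [5,30); WM=20
i=7 t=26 v=1: → [5,32); WM=20
i=8 t=29 v=8: → [5,35); WM=28
i=9 t=8 v=5: DROP (t<28-1); WM=28
i=10 t=22 v=1: DROP (t<28-1); WM=28
i=11 t=35 v=3: → [35,41); WM=34

[5,35)=6 [35,41)=1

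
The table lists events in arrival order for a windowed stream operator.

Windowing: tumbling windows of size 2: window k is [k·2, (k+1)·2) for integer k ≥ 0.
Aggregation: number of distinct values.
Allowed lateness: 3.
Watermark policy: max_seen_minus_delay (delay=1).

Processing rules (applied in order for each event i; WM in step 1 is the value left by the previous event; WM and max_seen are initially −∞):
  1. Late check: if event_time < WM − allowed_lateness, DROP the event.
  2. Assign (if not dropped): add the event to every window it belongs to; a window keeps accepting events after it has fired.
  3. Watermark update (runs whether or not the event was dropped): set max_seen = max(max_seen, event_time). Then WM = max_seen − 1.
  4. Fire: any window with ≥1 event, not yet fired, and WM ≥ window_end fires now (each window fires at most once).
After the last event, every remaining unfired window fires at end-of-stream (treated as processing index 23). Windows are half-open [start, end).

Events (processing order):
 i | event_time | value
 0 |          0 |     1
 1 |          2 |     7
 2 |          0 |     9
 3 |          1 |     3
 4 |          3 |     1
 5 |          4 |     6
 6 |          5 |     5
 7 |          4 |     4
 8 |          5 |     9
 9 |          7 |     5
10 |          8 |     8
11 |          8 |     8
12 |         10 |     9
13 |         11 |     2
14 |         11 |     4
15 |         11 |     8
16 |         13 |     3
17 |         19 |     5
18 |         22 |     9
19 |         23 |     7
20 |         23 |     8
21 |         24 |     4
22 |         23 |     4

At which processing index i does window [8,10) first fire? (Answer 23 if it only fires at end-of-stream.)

13

i=0 t=0 v=1: → [0,2); WM=-1
i=1 t=2 v=7: → [2,4); WM=1
i=2 t=0 v=9: → [0,2); WM=1
i=3 t=1 v=3: → [0,2); WM=1
i=4 t=3 v=1: → [2,4); WM=2; [0,2) fires=3
i=5 t=4 v=6: → [4,6); WM=3
i=6 t=5 v=5: → [4,6); WM=4; [2,4) fires=2
i=7 t=4 v=4: → [4,6); WM=4
i=8 t=5 v=9: → [4,6); WM=4
i=9 t=7 v=5: → [6,8); WM=6; [4,6) fires=4
i=10 t=8 v=8: → [8,10); WM=7
i=11 t=8 v=8: → [8,10); WM=7
i=12 t=10 v=9: → [10,12); WM=9; [6,8) fires=1
i=13 t=11 v=2: → [10,12); WM=10; [8,10) fires=1
i=14 t=11 v=4: → [10,12); WM=10
i=15 t=11 v=8: → [10,12); WM=10
i=16 t=13 v=3: → [12,14); WM=12; [10,12) fires=4
i=17 t=19 v=5: → [18,20); WM=18; [12,14) fires=1
i=18 t=22 v=9: → [22,24); WM=21; [18,20) fires=1
i=19 t=23 v=7: → [22,24); WM=22
i=20 t=23 v=8: → [22,24); WM=22
i=21 t=24 v=4: → [24,26); WM=23
i=22 t=23 v=4: → [22,24); WM=23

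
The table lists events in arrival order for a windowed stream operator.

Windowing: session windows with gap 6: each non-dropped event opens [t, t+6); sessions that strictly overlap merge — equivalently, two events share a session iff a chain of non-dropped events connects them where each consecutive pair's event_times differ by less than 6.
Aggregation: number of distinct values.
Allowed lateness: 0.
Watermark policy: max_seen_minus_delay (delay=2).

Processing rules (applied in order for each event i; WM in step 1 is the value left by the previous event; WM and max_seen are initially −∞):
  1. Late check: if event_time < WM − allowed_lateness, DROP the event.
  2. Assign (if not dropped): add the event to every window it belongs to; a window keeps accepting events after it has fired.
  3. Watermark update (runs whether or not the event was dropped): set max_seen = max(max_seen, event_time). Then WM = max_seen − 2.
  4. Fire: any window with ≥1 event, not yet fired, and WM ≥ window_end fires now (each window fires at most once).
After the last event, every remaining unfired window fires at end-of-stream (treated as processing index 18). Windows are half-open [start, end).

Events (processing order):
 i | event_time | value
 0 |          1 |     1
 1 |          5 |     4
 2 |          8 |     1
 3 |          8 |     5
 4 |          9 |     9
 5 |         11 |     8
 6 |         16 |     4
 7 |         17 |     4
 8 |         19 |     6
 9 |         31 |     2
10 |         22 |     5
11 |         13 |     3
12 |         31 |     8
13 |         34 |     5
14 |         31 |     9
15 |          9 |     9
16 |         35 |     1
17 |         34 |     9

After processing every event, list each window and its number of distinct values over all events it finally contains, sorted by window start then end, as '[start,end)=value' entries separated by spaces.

[1,25)=6 [31,41)=5

i=0 t=1 v=1: → [1,7); WM=-1
i=1 t=5 v=4: → [1,11); WM=3
i=2 t=8 v=1: → [1,14); WM=6
i=3 t=8 v=5: → [1,14); WM=6
i=4 t=9 v=9: → [1,15); WM=7
i=5 t=11 v=8: → [1,17); WM=9
i=6 t=16 v=4: → [1,22); WM=14
i=7 t=17 v=4: → [1,23); WM=15
i=8 t=19 v=6: → [1,25); WM=17
i=9 t=31 v=2: → [31,37); WM=29
i=10 t=22 v=5: DROP (t<29-0); WM=29
i=11 t=13 v=3: DROP (t<29-0); WM=29
i=12 t=31 v=8: → [31,37); WM=29
i=13 t=34 v=5: → [31,40); WM=32
i=14 t=31 v=9: DROP (t<32-0); WM=32
i=15 t=9 v=9: DROP (t<32-0); WM=32
i=16 t=35 v=1: → [31,41); WM=33
i=17 t=34 v=9: → [31,41); WM=33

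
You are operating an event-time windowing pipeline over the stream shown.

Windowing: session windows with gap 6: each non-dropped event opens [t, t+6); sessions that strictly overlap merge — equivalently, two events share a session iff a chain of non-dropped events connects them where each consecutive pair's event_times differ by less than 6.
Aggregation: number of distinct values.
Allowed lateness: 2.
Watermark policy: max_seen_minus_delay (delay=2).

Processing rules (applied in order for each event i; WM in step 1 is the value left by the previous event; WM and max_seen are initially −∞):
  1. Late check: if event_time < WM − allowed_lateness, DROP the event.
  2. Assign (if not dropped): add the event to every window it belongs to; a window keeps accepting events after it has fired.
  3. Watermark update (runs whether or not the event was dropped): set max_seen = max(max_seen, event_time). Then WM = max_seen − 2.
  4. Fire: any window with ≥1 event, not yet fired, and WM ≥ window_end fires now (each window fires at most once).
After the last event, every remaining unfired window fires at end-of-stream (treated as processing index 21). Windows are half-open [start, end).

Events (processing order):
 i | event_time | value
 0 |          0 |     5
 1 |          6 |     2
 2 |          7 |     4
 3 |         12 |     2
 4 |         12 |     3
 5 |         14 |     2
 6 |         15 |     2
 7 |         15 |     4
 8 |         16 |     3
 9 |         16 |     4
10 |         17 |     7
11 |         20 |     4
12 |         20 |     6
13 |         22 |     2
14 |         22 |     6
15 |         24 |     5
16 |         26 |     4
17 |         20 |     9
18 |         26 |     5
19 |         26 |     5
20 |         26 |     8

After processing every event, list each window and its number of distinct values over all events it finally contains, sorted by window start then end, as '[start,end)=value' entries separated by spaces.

[0,6)=1 [6,32)=7

i=0 t=0 v=5: → [0,6); WM=-2
i=1 t=6 v=2: → [6,12); WM=4
i=2 t=7 v=4: → [6,13); WM=5
i=3 t=12 v=2: → [6,18); WM=10
i=4 t=12 v=3: → [6,18); WM=10
i=5 t=14 v=2: → [6,20); WM=12
i=6 t=15 v=2: → [6,21); WM=13
i=7 t=15 v=4: → [6,21); WM=13
i=8 t=16 v=3: → [6,22); WM=14
i=9 t=16 v=4: → [6,22); WM=14
i=10 t=17 v=7: → [6,23); WM=15
i=11 t=20 v=4: → [6,26); WM=18
i=12 t=20 v=6: → [6,26); WM=18
i=13 t=22 v=2: → [6,28); WM=20
i=14 t=22 v=6: → [6,28); WM=20
i=15 t=24 v=5: → [6,30); WM=22
i=16 t=26 v=4: → [6,32); WM=24
i=17 t=20 v=9: DROP (t<24-2); WM=24
i=18 t=26 v=5: → [6,32); WM=24
i=19 t=26 v=5: → [6,32); WM=24
i=20 t=26 v=8: → [6,32); WM=24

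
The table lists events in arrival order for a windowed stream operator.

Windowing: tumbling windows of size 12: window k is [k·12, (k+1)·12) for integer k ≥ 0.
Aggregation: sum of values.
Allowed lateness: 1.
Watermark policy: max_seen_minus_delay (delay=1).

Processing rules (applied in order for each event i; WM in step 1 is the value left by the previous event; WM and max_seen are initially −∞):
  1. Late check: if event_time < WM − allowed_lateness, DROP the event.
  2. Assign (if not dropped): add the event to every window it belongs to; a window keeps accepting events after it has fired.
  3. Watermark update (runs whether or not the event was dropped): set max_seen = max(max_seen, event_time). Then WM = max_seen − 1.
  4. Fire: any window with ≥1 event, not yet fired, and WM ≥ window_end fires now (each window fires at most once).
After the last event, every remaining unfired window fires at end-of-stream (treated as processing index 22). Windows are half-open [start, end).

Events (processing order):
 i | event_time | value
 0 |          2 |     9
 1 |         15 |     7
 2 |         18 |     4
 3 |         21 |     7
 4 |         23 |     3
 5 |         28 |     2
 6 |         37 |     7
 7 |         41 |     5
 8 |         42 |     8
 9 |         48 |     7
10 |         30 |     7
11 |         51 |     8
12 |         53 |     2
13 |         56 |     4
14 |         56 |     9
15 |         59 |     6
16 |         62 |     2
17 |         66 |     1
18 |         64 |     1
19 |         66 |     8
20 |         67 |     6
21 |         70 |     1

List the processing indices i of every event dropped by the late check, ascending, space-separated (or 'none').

10

i=0 t=2 v=9: → [0,12); WM=1
i=1 t=15 v=7: → [12,24); WM=14; [0,12) fires=9
i=2 t=18 v=4: → [12,24); WM=17
i=3 t=21 v=7: → [12,24); WM=20
i=4 t=23 v=3: → [12,24); WM=22
i=5 t=28 v=2: → [24,36); WM=27; [12,24) fires=21
i=6 t=37 v=7: → [36,48); WM=36; [24,36) fires=2
i=7 t=41 v=5: → [36,48); WM=40
i=8 t=42 v=8: → [36,48); WM=41
i=9 t=48 v=7: → [48,60); WM=47
i=10 t=30 v=7: DROP (t<47-1); WM=47
i=11 t=51 v=8: → [48,60); WM=50; [36,48) fires=20
i=12 t=53 v=2: → [48,60); WM=52
i=13 t=56 v=4: → [48,60); WM=55
i=14 t=56 v=9: → [48,60); WM=55
i=15 t=59 v=6: → [48,60); WM=58
i=16 t=62 v=2: → [60,72); WM=61; [48,60) fires=36
i=17 t=66 v=1: → [60,72); WM=65
i=18 t=64 v=1: → [60,72); WM=65
i=19 t=66 v=8: → [60,72); WM=65
i=20 t=67 v=6: → [60,72); WM=66
i=21 t=70 v=1: → [60,72); WM=69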